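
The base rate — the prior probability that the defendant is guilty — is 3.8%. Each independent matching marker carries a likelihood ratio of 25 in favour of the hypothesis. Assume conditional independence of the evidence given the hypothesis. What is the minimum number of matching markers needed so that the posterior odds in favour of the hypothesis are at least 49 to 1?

Prior odds = 0.038/0.962 = 19/481.
Likelihood ratio per matching marker = 25.
Target odds = 49.
Need (19/481) × 25ⁿ ≥ 49, i.e. 25ⁿ ≥ 23569/19.
25² = 625 falls short of 23569/19 but 25³ = 15625 reaches it, so n = 3.

3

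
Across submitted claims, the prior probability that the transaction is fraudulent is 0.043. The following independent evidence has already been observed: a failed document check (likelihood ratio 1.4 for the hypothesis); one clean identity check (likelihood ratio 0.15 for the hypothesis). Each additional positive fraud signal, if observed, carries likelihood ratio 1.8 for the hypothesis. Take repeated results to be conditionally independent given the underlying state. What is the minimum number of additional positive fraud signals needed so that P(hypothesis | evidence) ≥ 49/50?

15

Prior odds = 0.043/0.957 = 43/957.
Combined Bayes factor of the evidence already in hand = 1.4 × 0.15 = 0.21.
Odds after that evidence = (43/957) × 0.21 = 301/31900.
Target odds = 0.98/0.02 = 49.
Need 1.8ⁿ ≥ 49 ÷ (301/31900) = 223300/43.
1.8¹⁴ ≈3748.13 falls short of 223300/43 but 1.8¹⁵ ≈6746.64 reaches it, so n = 15.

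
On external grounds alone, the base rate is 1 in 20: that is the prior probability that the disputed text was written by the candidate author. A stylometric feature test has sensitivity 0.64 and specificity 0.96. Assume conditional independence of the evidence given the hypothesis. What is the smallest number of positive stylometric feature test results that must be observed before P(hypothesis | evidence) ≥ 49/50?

3

Prior odds = 0.05/0.95 = 1/19.
False-positive rate = 1 − 0.96 = 0.04; likelihood ratio of a positive = 0.64/0.04 = 16.
Target posterior odds = 0.98/0.02 = 49.
Need (1/19) × 16ⁿ ≥ 49, i.e. 16ⁿ ≥ 931.
16² = 256 falls short of 931 but 16³ = 4096 reaches it, so n = 3.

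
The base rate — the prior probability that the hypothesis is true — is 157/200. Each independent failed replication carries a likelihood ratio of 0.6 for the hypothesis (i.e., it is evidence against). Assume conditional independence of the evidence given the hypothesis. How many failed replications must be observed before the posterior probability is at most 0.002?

15

Prior odds: 0.785 ÷ 0.215 = 157/43.
Likelihood ratio per failed replication = 0.6.
Target odds: 0.002 ÷ 0.998 = 1/499.
Need (157/43) × 0.6ⁿ ≤ 1/499, i.e. 0.6ⁿ ≤ 43/78343.
0.6¹⁴ ≈0.000783642 is still above 43/78343 but 0.6¹⁵ ≈0.000470185 is at or below it, so n = 15.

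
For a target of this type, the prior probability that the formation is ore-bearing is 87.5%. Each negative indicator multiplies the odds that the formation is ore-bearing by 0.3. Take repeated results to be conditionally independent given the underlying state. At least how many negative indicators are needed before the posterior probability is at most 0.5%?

Prior odds: 0.875 ÷ 0.125 = 7.
Likelihood ratio per negative indicator = 0.3.
Target odds: 0.005 ÷ 0.995 = 1/199.
Require 0.3ⁿ ≤ 1/199 ÷ 7 = 1/1393.
0.3⁶ = 729/1000000 is still above 1/1393 but 0.3⁷ = 2187/10000000 is at or below it, so n = 7.

7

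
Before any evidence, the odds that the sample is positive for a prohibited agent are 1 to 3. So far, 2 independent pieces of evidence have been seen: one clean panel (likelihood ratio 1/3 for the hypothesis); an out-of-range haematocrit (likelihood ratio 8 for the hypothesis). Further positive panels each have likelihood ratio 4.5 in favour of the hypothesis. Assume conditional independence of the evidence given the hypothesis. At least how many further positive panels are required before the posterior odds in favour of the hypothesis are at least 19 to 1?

Prior odds = 1/3.
Combined Bayes factor of the evidence already in hand = (1/3) × 8 = 8/3.
Odds after that evidence = (1/3) × 8/3 = 8/9.
Target odds = 19.
Need 4.5ⁿ ≥ 19 ÷ (8/9) = 21.375.
4.5² = 20.25 falls short of 21.375 but 4.5³ = 91.125 reaches it, so n = 3.

3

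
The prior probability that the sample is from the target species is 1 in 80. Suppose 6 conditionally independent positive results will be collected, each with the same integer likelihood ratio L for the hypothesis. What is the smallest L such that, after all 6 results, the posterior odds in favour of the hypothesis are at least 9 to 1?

Prior odds = 0.0125/0.9875 = 1/79.
Target odds = 9.
Need L⁶ ≥ 9 ÷ (1/79) = 711.
2⁶ = 64 < 711 ≤ 729 = 3⁶, so L = 3.

3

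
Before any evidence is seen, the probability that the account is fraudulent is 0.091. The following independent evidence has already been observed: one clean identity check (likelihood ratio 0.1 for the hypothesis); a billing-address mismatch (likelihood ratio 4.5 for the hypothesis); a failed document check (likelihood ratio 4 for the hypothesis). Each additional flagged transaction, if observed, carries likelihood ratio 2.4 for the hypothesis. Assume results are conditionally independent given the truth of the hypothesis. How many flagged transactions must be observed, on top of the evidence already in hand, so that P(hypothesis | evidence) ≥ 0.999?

10

Prior odds = 0.091/0.909 = 91/909.
Combined Bayes factor of the evidence already in hand = 0.1 × 4.5 × 4 = 1.8.
Odds after that evidence = (91/909) × 1.8 = 91/505.
Target odds = 0.999/0.001 = 999.
Need 2.4ⁿ ≥ 999 ÷ (91/505) = 504495/91.
2.4⁹ ≈2641.81 falls short of 504495/91 but 2.4¹⁰ ≈6340.34 reaches it, so n = 10.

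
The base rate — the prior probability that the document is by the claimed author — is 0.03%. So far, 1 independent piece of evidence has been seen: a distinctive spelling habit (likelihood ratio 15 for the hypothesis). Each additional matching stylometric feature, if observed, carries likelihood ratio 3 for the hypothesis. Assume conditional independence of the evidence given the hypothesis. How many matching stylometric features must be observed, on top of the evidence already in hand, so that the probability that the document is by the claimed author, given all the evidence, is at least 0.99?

10

Prior odds = 0.0003/0.9997 = 3/9997.
Bayes factor of the evidence already in hand = 15.
Odds after that evidence = (3/9997) × 15 = 45/9997.
Target odds = 0.99/0.01 = 99.
Need 3ⁿ ≥ 99 ÷ (45/9997) = 21993.4.
3⁹ = 19683 falls short of 21993.4 but 3¹⁰ = 59049 reaches it, so n = 10.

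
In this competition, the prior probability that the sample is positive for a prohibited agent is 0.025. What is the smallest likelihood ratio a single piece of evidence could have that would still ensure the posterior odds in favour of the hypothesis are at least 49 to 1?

Prior odds = 0.025/0.975 = 1/39.
Target odds = 49.
Required Bayes factor = 49 ÷ (1/39) = 1911.

1911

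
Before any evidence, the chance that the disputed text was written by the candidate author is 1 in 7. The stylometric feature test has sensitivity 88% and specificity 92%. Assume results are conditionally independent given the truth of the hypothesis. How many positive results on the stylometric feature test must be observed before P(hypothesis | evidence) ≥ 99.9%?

4

Prior odds: (1/7) ÷ (6/7) = 1/6.
False-positive rate = 1 − 0.92 = 0.08; likelihood ratio of a positive = 0.88/0.08 = 11.
Target posterior odds = 0.999/0.001 = 999.
Need (1/6) × 11ⁿ ≥ 999, i.e. 11ⁿ ≥ 5994.
11³ = 1331 falls short of 5994 but 11⁴ = 14641 reaches it, so n = 4.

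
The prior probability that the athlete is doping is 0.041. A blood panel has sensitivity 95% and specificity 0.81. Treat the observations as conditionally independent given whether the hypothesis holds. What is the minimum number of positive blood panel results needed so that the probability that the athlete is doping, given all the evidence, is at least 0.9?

4

Prior odds = 0.041/0.959 = 41/959.
False-positive rate = 1 − 0.81 = 0.19; likelihood ratio of a positive = 0.95/0.19 = 5.
Target odds: 0.9 ÷ 0.1 = 9.
Require 5ⁿ ≥ 9 ÷ (41/959) = 8631/41.
5³ = 125 falls short of 8631/41 but 5⁴ = 625 reaches it, so n = 4.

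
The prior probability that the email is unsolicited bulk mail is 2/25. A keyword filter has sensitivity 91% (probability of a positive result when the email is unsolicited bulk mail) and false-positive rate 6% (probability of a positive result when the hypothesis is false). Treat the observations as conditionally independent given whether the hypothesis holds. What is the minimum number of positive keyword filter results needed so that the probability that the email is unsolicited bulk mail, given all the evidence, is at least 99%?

3

Prior odds = 0.08/0.92 = 2/23.
Likelihood ratio of a positive result = 0.91/0.06 = 91/6.
Target odds: 0.99 ÷ 0.01 = 99.
Require (91/6)ⁿ ≥ 99 ÷ (2/23) = 1138.5.
(91/6)² = 8281/36 falls short of 1138.5 but (91/6)³ = 753571/216 reaches it, so n = 3.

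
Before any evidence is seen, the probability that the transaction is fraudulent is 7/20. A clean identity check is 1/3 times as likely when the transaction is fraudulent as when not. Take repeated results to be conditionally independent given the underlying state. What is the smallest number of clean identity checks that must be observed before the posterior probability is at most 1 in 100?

4

Prior odds: 0.35 ÷ 0.65 = 7/13.
Likelihood ratio per clean identity check = 1/3.
Target posterior odds = 0.01/0.99 = 1/99.
Need (7/13) × (1/3)ⁿ ≤ 1/99, i.e. (1/3)ⁿ ≤ 13/693.
(1/3)³ = 1/27 is still above 13/693 but (1/3)⁴ = 1/81 is at or below it, so n = 4.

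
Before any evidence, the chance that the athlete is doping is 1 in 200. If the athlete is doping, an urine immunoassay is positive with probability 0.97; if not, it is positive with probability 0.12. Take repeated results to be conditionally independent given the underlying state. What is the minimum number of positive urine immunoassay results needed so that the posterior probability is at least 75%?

Prior odds = 0.005/0.995 = 1/199.
Likelihood ratio of a positive = 0.97/0.12 = 97/12.
Target posterior odds = 0.75/0.25 = 3.
Need (1/199) × (97/12)ⁿ ≥ 3, i.e. (97/12)ⁿ ≥ 597.
(97/12)³ = 912673/1728 falls short of 597 but (97/12)⁴ = 88529281/20736 reaches it, so n = 4.

4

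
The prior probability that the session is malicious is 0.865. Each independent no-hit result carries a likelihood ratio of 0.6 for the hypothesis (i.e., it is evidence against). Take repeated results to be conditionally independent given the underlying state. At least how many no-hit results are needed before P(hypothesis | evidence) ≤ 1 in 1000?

Prior odds = 0.865/0.135 = 173/27.
Likelihood ratio per no-hit result = 0.6.
Target posterior odds = 0.001/0.999 = 1/999.
Require 0.6ⁿ ≤ 1/999 ÷ (173/27) = 1/6401.
0.6¹⁷ ≈0.000169267 is still above 1/6401 but 0.6¹⁸ ≈0.00010156 is at or below it, so n = 18.

18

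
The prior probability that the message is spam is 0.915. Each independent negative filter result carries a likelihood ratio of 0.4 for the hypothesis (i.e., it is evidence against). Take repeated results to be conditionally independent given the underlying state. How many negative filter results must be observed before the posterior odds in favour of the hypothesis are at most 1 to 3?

Prior odds: 0.915 ÷ 0.085 = 183/17.
Likelihood ratio per negative filter result = 0.4.
Target odds = 1/3.
Require 0.4ⁿ ≤ 1/3 ÷ (183/17) = 17/549.
0.4³ = 0.064 is still above 17/549 but 0.4⁴ = 0.0256 is at or below it, so n = 4.

4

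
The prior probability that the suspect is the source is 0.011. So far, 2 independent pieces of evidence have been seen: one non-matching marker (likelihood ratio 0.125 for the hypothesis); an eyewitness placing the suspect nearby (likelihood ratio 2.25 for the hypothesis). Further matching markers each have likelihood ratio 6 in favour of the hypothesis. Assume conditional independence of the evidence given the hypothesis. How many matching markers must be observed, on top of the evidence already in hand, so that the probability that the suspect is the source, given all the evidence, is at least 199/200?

7

Prior odds = 0.011/0.989 = 11/989.
Combined Bayes factor of the evidence already in hand = 0.125 × 2.25 = 0.28125.
Odds after that evidence = (11/989) × 0.28125 = 99/31648.
Target odds = 0.995/0.005 = 199.
Need 6ⁿ ≥ 199 ÷ (99/31648) = 6297952/99.
6⁶ = 46656 falls short of 6297952/99 but 6⁷ = 279936 reaches it, so n = 7.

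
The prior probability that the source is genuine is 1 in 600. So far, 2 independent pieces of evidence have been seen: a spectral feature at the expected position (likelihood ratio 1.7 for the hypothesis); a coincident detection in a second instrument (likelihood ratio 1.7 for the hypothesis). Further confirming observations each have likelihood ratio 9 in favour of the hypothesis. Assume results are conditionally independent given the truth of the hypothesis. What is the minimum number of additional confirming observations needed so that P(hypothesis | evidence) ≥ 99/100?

5

Prior odds = (1/600)/(599/600) = 1/599.
Combined Bayes factor of the evidence already in hand = 1.7 × 1.7 = 2.89.
Odds after that evidence = (1/599) × 2.89 = 289/59900.
Target odds = 0.99/0.01 = 99.
Need 9ⁿ ≥ 99 ÷ (289/59900) = 5930100/289.
9⁴ = 6561 falls short of 5930100/289 but 9⁵ = 59049 reaches it, so n = 5.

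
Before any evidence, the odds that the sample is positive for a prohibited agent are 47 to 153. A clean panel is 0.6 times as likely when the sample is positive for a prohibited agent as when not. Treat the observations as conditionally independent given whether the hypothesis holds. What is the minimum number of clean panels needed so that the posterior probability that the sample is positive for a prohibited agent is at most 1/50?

Prior odds = 47/153.
Likelihood ratio per clean panel = 0.6.
Target posterior odds = 0.02/0.98 = 1/49.
Need (47/153) × 0.6ⁿ ≤ 1/49, i.e. 0.6ⁿ ≤ 153/2303.
0.6⁵ = 0.07776 is still above 153/2303 but 0.6⁶ = 729/15625 is at or below it, so n = 6.

6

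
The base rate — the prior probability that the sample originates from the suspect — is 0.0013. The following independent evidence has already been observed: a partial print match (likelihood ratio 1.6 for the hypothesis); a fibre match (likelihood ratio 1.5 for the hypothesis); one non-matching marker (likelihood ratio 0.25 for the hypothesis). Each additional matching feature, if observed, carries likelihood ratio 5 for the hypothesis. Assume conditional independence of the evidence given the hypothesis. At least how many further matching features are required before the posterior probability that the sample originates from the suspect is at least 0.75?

Prior odds = 0.0013/0.9987 = 13/9987.
Combined Bayes factor of the evidence already in hand = 1.6 × 1.5 × 0.25 = 0.6.
Odds after that evidence = (13/9987) × 0.6 = 13/16645.
Target odds = 0.75/0.25 = 3.
Need 5ⁿ ≥ 3 ÷ (13/16645) = 49935/13.
5⁵ = 3125 falls short of 49935/13 but 5⁶ = 15625 reaches it, so n = 6.

6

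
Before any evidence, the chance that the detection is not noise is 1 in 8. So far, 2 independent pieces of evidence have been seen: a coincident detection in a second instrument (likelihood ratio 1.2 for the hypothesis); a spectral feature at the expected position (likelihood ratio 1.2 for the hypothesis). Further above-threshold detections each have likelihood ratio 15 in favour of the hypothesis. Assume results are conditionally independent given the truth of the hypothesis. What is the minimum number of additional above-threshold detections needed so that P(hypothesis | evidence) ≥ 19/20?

Prior odds = 0.125/0.875 = 1/7.
Combined Bayes factor of the evidence already in hand = 1.2 × 1.2 = 1.44.
Odds after that evidence = (1/7) × 1.44 = 36/175.
Target odds = 0.95/0.05 = 19.
Need 15ⁿ ≥ 19 ÷ (36/175) = 3325/36.
15¹ = 15 falls short of 3325/36 but 15² = 225 reaches it, so n = 2.

2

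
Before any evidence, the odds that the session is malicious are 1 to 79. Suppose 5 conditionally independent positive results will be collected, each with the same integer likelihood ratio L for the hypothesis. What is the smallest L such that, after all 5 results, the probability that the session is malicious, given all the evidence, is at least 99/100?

Prior odds = 1/79.
Target odds = 0.99/0.01 = 99.
Need L⁵ ≥ 99 ÷ (1/79) = 7821.
6⁵ = 7776 < 7821 ≤ 16807 = 7⁵, so L = 7.

7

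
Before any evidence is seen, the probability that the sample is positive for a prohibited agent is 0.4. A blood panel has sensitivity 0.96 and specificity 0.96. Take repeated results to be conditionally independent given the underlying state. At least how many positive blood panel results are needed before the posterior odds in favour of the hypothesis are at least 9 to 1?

Prior odds = 0.4/0.6 = 2/3.
False-positive rate = 1 − 0.96 = 0.04; likelihood ratio of a positive = 0.96/0.04 = 24.
Target odds = 9.
Require 24ⁿ ≥ 9 ÷ (2/3) = 13.5.
24¹ = 24, which meets the required 13.5; so n = 1.

1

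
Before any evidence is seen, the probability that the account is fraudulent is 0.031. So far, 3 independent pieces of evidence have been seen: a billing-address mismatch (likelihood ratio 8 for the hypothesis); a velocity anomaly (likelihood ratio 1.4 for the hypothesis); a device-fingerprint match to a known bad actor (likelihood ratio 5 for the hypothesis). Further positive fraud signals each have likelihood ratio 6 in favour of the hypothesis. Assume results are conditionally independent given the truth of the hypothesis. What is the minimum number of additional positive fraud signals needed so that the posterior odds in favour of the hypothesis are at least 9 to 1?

Prior odds = 0.031/0.969 = 31/969.
Combined Bayes factor of the evidence already in hand = 8 × 1.4 × 5 = 56.
Odds after that evidence = (31/969) × 56 = 1736/969.
Target odds = 9.
Need 6ⁿ ≥ 9 ÷ (1736/969) = 8721/1736.
6¹ = 6, which meets the required 8721/1736; so n = 1.

1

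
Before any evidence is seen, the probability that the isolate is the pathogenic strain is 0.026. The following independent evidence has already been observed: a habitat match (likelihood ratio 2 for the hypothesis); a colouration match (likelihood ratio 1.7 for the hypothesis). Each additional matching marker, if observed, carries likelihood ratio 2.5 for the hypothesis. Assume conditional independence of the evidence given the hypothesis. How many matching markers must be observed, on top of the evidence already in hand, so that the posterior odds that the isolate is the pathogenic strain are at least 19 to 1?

Prior odds = 0.026/0.974 = 13/487.
Combined Bayes factor of the evidence already in hand = 2 × 1.7 = 3.4.
Odds after that evidence = (13/487) × 3.4 = 221/2435.
Target odds = 19.
Need 2.5ⁿ ≥ 19 ÷ (221/2435) = 46265/221.
2.5⁵ = 97.65625 falls short of 46265/221 but 2.5⁶ = 244.140625 reaches it, so n = 6.

6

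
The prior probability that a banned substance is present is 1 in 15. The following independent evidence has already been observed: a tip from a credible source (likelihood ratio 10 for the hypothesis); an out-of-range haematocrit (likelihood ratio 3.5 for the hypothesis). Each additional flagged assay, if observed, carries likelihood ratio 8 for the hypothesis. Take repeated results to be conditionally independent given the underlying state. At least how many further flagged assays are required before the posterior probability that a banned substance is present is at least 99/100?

2

Prior odds = (1/15)/(14/15) = 1/14.
Combined Bayes factor of the evidence already in hand = 10 × 3.5 = 35.
Odds after that evidence = (1/14) × 35 = 2.5.
Target odds = 0.99/0.01 = 99.
Need 8ⁿ ≥ 99 ÷ 2.5 = 39.6.
8¹ = 8 falls short of 39.6 but 8² = 64 reaches it, so n = 2.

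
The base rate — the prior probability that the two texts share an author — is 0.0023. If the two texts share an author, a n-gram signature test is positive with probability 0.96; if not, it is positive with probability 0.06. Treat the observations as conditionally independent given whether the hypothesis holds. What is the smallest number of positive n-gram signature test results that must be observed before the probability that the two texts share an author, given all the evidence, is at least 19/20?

Prior odds = 0.0023/0.9977 = 23/9977.
Likelihood ratio of a positive = 0.96/0.06 = 16.
Target odds: 0.95 ÷ 0.05 = 19.
Require 16ⁿ ≥ 19 ÷ (23/9977) = 189563/23.
16³ = 4096 falls short of 189563/23 but 16⁴ = 65536 reaches it, so n = 4.

4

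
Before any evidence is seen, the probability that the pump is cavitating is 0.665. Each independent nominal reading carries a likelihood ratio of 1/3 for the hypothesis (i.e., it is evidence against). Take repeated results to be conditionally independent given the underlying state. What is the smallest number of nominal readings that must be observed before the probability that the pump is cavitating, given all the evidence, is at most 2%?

5

Prior odds = 0.665/0.335 = 133/67.
Likelihood ratio per nominal reading = 1/3.
Target posterior odds = 0.02/0.98 = 1/49.
Need (133/67) × (1/3)ⁿ ≤ 1/49, i.e. (1/3)ⁿ ≤ 67/6517.
(1/3)⁴ = 1/81 is still above 67/6517 but (1/3)⁵ = 1/243 is at or below it, so n = 5.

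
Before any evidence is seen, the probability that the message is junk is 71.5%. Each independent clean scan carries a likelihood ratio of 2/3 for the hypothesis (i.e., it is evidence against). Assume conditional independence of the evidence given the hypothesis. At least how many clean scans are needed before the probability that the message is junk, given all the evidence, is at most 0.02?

12

Prior odds = 0.715/0.285 = 143/57.
Likelihood ratio per clean scan = 2/3.
Target posterior odds = 0.02/0.98 = 1/49.
Require (2/3)ⁿ ≤ 1/49 ÷ (143/57) = 57/7007.
(2/3)¹¹ = 2048/177147 is still above 57/7007 but (2/3)¹² = 4096/531441 is at or below it, so n = 12.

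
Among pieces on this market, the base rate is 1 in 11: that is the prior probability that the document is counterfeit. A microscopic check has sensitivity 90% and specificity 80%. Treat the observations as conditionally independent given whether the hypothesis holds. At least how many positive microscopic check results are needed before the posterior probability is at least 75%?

3

Prior odds = (1/11)/(10/11) = 0.1.
False-positive rate = 1 − 0.8 = 0.2; likelihood ratio of a positive = 0.9/0.2 = 4.5.
Target odds: 0.75 ÷ 0.25 = 3.
Require 4.5ⁿ ≥ 3 ÷ 0.1 = 30.
4.5² = 20.25 falls short of 30 but 4.5³ = 91.125 reaches it, so n = 3.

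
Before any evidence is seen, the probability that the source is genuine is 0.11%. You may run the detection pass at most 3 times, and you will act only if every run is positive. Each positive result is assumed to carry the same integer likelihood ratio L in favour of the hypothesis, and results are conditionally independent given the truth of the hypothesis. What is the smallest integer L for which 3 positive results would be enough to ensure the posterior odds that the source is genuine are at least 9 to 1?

Prior odds = 0.0011/0.9989 = 11/9989.
Target odds = 9.
Need L³ ≥ 9 ÷ (11/9989) = 89901/11.
20³ = 8000 < 89901/11 ≤ 9261 = 21³, so L = 21.

21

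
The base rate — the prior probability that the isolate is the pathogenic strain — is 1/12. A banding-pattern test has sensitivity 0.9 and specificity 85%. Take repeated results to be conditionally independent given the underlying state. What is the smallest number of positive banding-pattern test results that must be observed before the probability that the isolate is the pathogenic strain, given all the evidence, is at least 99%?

4

Prior odds: (1/12) ÷ (11/12) = 1/11.
False-positive rate = 1 − 0.85 = 0.15; likelihood ratio of a positive = 0.9/0.15 = 6.
Target odds: 0.99 ÷ 0.01 = 99.
Need (1/11) × 6ⁿ ≥ 99, i.e. 6ⁿ ≥ 1089.
6³ = 216 falls short of 1089 but 6⁴ = 1296 reaches it, so n = 4.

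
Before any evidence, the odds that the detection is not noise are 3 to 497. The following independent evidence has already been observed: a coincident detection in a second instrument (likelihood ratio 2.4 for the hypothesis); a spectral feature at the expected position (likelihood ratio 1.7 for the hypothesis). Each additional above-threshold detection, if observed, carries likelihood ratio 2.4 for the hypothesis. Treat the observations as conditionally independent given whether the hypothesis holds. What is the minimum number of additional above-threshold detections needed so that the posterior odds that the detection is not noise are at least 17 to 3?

Prior odds = 3/497.
Combined Bayes factor of the evidence already in hand = 2.4 × 1.7 = 4.08.
Odds after that evidence = (3/497) × 4.08 = 306/12425.
Target odds = 17/3.
Need 2.4ⁿ ≥ 17/3 ÷ (306/12425) = 12425/54.
2.4⁶ = 2985984/15625 falls short of 12425/54 but 2.4⁷ = 35831808/78125 reaches it, so n = 7.

7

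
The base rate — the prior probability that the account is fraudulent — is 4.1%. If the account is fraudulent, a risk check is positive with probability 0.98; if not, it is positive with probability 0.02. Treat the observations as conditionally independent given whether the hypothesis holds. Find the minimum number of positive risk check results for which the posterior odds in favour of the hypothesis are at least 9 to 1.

Prior odds: 0.041 ÷ 0.959 = 41/959.
Likelihood ratio of a positive = 0.98/0.02 = 49.
Target odds = 9.
Need (41/959) × 49ⁿ ≥ 9, i.e. 49ⁿ ≥ 8631/41.
49¹ = 49 falls short of 8631/41 but 49² = 2401 reaches it, so n = 2.

2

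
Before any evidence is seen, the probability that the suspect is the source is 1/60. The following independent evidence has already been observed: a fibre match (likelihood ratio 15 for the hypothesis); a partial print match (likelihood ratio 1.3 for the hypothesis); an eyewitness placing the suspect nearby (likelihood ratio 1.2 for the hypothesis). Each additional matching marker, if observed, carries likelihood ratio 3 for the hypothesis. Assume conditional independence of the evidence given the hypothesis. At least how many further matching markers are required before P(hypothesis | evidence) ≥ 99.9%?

Prior odds = (1/60)/(59/60) = 1/59.
Combined Bayes factor of the evidence already in hand = 15 × 1.3 × 1.2 = 23.4.
Odds after that evidence = (1/59) × 23.4 = 117/295.
Target odds = 0.999/0.001 = 999.
Need 3ⁿ ≥ 999 ÷ (117/295) = 32745/13.
3⁷ = 2187 falls short of 32745/13 but 3⁸ = 6561 reaches it, so n = 8.

8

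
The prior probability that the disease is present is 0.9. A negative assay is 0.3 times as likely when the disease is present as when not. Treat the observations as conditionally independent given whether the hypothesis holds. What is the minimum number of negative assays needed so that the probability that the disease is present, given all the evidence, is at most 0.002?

Prior odds: 0.9 ÷ 0.1 = 9.
Likelihood ratio per negative assay = 0.3.
Target odds: 0.002 ÷ 0.998 = 1/499.
Need 9 × 0.3ⁿ ≤ 1/499, i.e. 0.3ⁿ ≤ 1/4491.
0.3⁶ = 729/1000000 is still above 1/4491 but 0.3⁷ = 2187/10000000 is at or below it, so n = 7.

7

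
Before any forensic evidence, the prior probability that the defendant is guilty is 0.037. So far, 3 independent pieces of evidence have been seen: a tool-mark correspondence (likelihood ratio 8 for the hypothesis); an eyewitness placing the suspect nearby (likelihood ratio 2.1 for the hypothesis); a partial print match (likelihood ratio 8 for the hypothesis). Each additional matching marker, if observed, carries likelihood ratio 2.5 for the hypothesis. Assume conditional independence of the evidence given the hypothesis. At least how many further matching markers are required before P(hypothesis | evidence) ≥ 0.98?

3

Prior odds = 0.037/0.963 = 37/963.
Combined Bayes factor of the evidence already in hand = 8 × 2.1 × 8 = 134.4.
Odds after that evidence = (37/963) × 134.4 = 8288/1605.
Target odds = 0.98/0.02 = 49.
Need 2.5ⁿ ≥ 49 ÷ (8288/1605) = 11235/1184.
2.5² = 6.25 falls short of 11235/1184 but 2.5³ = 15.625 reaches it, so n = 3.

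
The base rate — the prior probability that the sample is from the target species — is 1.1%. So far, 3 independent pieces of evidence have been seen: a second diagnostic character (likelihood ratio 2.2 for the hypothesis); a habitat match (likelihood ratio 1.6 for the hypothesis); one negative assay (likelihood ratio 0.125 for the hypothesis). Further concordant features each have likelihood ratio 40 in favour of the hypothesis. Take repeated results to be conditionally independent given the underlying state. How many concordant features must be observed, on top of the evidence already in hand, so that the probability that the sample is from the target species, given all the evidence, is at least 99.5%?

3

Prior odds = 0.011/0.989 = 11/989.
Combined Bayes factor of the evidence already in hand = 2.2 × 1.6 × 0.125 = 0.44.
Odds after that evidence = (11/989) × 0.44 = 121/24725.
Target odds = 0.995/0.005 = 199.
Need 40ⁿ ≥ 199 ÷ (121/24725) = 4920275/121.
40² = 1600 falls short of 4920275/121 but 40³ = 64000 reaches it, so n = 3.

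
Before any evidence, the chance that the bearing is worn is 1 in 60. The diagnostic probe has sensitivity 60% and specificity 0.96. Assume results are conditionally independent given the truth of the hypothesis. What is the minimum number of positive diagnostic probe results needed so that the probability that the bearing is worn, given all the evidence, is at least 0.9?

3

Prior odds = (1/60)/(59/60) = 1/59.
False-positive rate = 1 − 0.96 = 0.04; likelihood ratio of a positive = 0.6/0.04 = 15.
Target odds: 0.9 ÷ 0.1 = 9.
Need (1/59) × 15ⁿ ≥ 9, i.e. 15ⁿ ≥ 531.
15² = 225 falls short of 531 but 15³ = 3375 reaches it, so n = 3.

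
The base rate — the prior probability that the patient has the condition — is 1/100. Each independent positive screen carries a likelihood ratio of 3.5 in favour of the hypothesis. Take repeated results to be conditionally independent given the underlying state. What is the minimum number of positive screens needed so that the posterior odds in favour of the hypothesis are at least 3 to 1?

Prior odds = 0.01/0.99 = 1/99.
Likelihood ratio per positive screen = 3.5.
Target odds = 3.
Require 3.5ⁿ ≥ 3 ÷ (1/99) = 297.
3.5⁴ = 150.0625 falls short of 297 but 3.5⁵ = 525.21875 reaches it, so n = 5.

5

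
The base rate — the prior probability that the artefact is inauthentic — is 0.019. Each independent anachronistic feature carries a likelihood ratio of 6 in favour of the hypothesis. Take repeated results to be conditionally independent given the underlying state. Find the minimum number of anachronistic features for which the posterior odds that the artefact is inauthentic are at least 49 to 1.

5

Prior odds: 0.019 ÷ 0.981 = 19/981.
Likelihood ratio per anachronistic feature = 6.
Target odds = 49.
Need (19/981) × 6ⁿ ≥ 49, i.e. 6ⁿ ≥ 48069/19.
6⁴ = 1296 falls short of 48069/19 but 6⁵ = 7776 reaches it, so n = 5.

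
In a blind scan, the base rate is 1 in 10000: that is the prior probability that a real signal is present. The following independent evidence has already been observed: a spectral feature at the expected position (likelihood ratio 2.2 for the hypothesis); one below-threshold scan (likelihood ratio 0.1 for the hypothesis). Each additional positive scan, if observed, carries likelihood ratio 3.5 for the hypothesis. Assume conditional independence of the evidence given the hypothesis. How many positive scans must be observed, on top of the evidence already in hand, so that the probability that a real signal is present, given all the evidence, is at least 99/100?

Prior odds = 0.0001/0.9999 = 1/9999.
Combined Bayes factor of the evidence already in hand = 2.2 × 0.1 = 0.22.
Odds after that evidence = (1/9999) × 0.22 = 1/45450.
Target odds = 0.99/0.01 = 99.
Need 3.5ⁿ ≥ 99 ÷ (1/45450) = 4499550.
3.5¹² ≈3.37922e+06 falls short of 4499550 but 3.5¹³ ≈1.18273e+07 reaches it, so n = 13.

13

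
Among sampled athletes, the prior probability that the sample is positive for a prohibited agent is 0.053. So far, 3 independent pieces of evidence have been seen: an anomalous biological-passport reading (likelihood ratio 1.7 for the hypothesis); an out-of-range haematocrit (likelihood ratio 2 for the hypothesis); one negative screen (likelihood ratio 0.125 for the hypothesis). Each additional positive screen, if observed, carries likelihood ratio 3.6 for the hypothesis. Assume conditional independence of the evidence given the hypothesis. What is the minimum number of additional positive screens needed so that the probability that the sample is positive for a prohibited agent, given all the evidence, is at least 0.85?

Prior odds = 0.053/0.947 = 53/947.
Combined Bayes factor of the evidence already in hand = 1.7 × 2 × 0.125 = 0.425.
Odds after that evidence = (53/947) × 0.425 = 901/37880.
Target odds = 0.85/0.15 = 17/3.
Need 3.6ⁿ ≥ 17/3 ÷ (901/37880) = 37880/159.
3.6⁴ = 167.9616 falls short of 37880/159 but 3.6⁵ = 604.66176 reaches it, so n = 5.

5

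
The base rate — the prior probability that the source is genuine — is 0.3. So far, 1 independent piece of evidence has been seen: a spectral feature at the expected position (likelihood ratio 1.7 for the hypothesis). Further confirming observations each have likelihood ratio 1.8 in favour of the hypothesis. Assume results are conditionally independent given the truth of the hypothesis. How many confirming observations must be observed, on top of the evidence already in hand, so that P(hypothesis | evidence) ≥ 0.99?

9

Prior odds = 0.3/0.7 = 3/7.
Bayes factor of the evidence already in hand = 1.7.
Odds after that evidence = (3/7) × 1.7 = 51/70.
Target odds = 0.99/0.01 = 99.
Need 1.8ⁿ ≥ 99 ÷ (51/70) = 2310/17.
1.8⁸ = 43046721/390625 falls short of 2310/17 but 1.8⁹ = 387420489/1953125 reaches it, so n = 9.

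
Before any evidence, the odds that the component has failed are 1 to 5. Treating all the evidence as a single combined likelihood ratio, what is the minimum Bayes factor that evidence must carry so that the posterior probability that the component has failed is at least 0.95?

Prior odds = 0.2.
Target odds = 0.95/0.05 = 19.
Required Bayes factor = 19 ÷ 0.2 = 95.

95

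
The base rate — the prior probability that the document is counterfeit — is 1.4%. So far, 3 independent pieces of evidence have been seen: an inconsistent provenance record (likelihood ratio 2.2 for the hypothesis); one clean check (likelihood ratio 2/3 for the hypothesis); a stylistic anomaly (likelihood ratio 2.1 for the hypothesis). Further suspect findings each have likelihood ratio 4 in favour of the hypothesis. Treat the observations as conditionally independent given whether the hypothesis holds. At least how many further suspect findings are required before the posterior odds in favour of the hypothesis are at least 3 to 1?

4

Prior odds = 0.014/0.986 = 7/493.
Combined Bayes factor of the evidence already in hand = 2.2 × (2/3) × 2.1 = 3.08.
Odds after that evidence = (7/493) × 3.08 = 539/12325.
Target odds = 3.
Need 4ⁿ ≥ 3 ÷ (539/12325) = 36975/539.
4³ = 64 falls short of 36975/539 but 4⁴ = 256 reaches it, so n = 4.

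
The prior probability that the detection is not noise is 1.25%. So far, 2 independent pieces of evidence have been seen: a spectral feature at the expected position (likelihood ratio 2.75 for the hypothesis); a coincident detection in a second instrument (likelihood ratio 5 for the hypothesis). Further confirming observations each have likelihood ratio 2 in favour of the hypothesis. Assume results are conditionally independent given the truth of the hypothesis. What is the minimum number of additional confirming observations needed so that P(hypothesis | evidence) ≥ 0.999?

Prior odds = 0.0125/0.9875 = 1/79.
Combined Bayes factor of the evidence already in hand = 2.75 × 5 = 13.75.
Odds after that evidence = (1/79) × 13.75 = 55/316.
Target odds = 0.999/0.001 = 999.
Need 2ⁿ ≥ 999 ÷ (55/316) = 315684/55.
2¹² = 4096 falls short of 315684/55 but 2¹³ = 8192 reaches it, so n = 13.

13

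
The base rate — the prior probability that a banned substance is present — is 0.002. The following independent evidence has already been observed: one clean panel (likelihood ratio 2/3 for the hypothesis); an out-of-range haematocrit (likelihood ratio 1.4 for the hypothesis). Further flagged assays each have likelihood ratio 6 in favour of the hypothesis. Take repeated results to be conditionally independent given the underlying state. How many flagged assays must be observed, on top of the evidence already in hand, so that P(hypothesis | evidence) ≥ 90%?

Prior odds = 0.002/0.998 = 1/499.
Combined Bayes factor of the evidence already in hand = (2/3) × 1.4 = 14/15.
Odds after that evidence = (1/499) × 14/15 = 14/7485.
Target odds = 0.9/0.1 = 9.
Need 6ⁿ ≥ 9 ÷ (14/7485) = 67365/14.
6⁴ = 1296 falls short of 67365/14 but 6⁵ = 7776 reaches it, so n = 5.

5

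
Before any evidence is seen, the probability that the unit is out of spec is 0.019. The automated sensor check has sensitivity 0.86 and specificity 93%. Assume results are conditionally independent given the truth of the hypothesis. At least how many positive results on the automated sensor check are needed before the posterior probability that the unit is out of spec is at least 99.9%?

5

Prior odds: 0.019 ÷ 0.981 = 19/981.
False-positive rate = 1 − 0.93 = 0.07; likelihood ratio of a positive = 0.86/0.07 = 86/7.
Target odds: 0.999 ÷ 0.001 = 999.
Need (19/981) × (86/7)ⁿ ≥ 999, i.e. (86/7)ⁿ ≥ 980019/19.
(86/7)⁴ = 54700816/2401 falls short of 980019/19 but (86/7)⁵ ≈279899 reaches it, so n = 5.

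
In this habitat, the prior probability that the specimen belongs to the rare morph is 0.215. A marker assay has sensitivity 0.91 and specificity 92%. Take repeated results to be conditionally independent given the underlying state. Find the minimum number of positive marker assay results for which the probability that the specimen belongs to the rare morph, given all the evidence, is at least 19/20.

2

Prior odds: 0.215 ÷ 0.785 = 43/157.
False-positive rate = 1 − 0.92 = 0.08; likelihood ratio of a positive = 0.91/0.08 = 11.375.
Target odds: 0.95 ÷ 0.05 = 19.
Need (43/157) × 11.375ⁿ ≥ 19, i.e. 11.375ⁿ ≥ 2983/43.
11.375¹ = 11.375 falls short of 2983/43 but 11.375² = 129.390625 reaches it, so n = 2.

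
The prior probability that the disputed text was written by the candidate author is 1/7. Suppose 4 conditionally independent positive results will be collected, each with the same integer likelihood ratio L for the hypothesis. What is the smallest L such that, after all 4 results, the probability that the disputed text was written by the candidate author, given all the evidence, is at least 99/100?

5

Prior odds = (1/7)/(6/7) = 1/6.
Target odds = 0.99/0.01 = 99.
Need L⁴ ≥ 99 ÷ (1/6) = 594.
4⁴ = 256 < 594 ≤ 625 = 5⁴, so L = 5.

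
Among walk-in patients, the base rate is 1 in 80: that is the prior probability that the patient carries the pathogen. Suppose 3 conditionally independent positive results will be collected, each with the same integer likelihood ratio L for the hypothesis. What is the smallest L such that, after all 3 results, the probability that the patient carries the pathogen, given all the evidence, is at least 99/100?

20

Prior odds = 0.0125/0.9875 = 1/79.
Target odds = 0.99/0.01 = 99.
Need L³ ≥ 99 ÷ (1/79) = 7821.
19³ = 6859 < 7821 ≤ 8000 = 20³, so L = 20.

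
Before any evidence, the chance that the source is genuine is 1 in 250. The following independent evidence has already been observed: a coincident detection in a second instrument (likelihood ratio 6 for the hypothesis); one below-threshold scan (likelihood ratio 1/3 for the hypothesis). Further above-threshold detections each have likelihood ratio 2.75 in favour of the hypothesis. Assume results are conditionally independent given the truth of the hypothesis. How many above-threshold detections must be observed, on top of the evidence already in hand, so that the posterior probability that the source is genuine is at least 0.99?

Prior odds = 0.004/0.996 = 1/249.
Combined Bayes factor of the evidence already in hand = 6 × (1/3) = 2.
Odds after that evidence = (1/249) × 2 = 2/249.
Target odds = 0.99/0.01 = 99.
Need 2.75ⁿ ≥ 99 ÷ (2/249) = 12325.5.
2.75⁹ ≈8994.86 falls short of 12325.5 but 2.75¹⁰ ≈24735.9 reaches it, so n = 10.

10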